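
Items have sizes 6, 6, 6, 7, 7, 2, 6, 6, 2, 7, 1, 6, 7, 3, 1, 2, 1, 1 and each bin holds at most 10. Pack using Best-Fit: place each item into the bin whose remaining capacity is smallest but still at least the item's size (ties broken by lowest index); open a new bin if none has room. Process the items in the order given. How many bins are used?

10 bins

Put 6 in bin 1; 4 remain.
Put 6 in bin 2; 4 remain.
Put 6 in bin 3; 4 remain.
Put 7 in bin 4; 3 remain.
Put 7 in bin 5; 3 remain.
Put 2 in bin 4; 1 remain.
Put 6 in bin 6; 4 remain.
Put 6 in bin 7; 4 remain.
Put 2 in bin 5; 1 remain.
Put 7 in bin 8; 3 remain.
Put 1 in bin 4; 0 remain.
Put 6 in bin 9; 4 remain.
Put 7 in bin 10; 3 remain.
Put 3 in bin 8; 0 remain.
Put 1 in bin 5; 0 remain.
Put 2 in bin 10; 1 remain.
Put 1 in bin 10; 0 remain.
Put 1 in bin 1; 3 remain.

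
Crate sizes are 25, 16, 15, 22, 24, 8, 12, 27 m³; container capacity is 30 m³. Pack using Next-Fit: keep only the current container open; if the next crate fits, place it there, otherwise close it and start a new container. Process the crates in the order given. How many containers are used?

7 containers

container 1: place 25 m³, 5 m³ left
container 2: place 16 m³, 14 m³ left
container 3: place 15 m³, 15 m³ left
container 4: place 22 m³, 8 m³ left
container 5: place 24 m³, 6 m³ left
container 6: place 8 m³, 22 m³ left
container 6: place 12 m³, 10 m³ left
container 7: place 27 m³, 3 m³ left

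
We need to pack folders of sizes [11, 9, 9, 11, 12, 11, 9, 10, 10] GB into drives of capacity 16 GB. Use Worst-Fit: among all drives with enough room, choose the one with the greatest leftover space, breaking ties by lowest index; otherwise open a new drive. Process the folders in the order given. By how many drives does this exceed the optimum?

Worst-Fit: [11] [9] [9] [11] [12] [11] [9] [10] [10] → 9 drives.
9 folders exceed 8 GB (half the capacity), and no two of those can share a drive, so at least 9 drives are needed.
So 9 is already optimal.

0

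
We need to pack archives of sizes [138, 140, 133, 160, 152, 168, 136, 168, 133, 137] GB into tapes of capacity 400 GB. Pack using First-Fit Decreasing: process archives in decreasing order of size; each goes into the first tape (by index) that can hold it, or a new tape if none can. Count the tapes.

Sorted descending: 168, 168, 160, 152, 140, 138, 137, 136, 133, 133.
Put 168 GB in tape 1; 232 GB remain.
Put 168 GB in tape 1; 64 GB remain.
Put 160 GB in tape 2; 240 GB remain.
Put 152 GB in tape 2; 88 GB remain.
Put 140 GB in tape 3; 260 GB remain.
Put 138 GB in tape 3; 122 GB remain.
Put 137 GB in tape 4; 263 GB remain.
Put 136 GB in tape 4; 127 GB remain.
Put 133 GB in tape 5; 267 GB remain.
Put 133 GB in tape 5; 134 GB remain.

5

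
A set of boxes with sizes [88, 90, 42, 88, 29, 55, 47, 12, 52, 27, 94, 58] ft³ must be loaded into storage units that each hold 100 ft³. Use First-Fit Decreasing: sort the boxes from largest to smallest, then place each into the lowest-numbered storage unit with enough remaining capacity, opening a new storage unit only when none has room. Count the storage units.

Sorted descending: 94, 90, 88, 88, 58, 55, 52, 47, 42, 29, 27, 12.
storage unit 1: place 94 ft³, 6 ft³ left
storage unit 2: place 90 ft³, 10 ft³ left
storage unit 3: place 88 ft³, 12 ft³ left
storage unit 4: place 88 ft³, 12 ft³ left
storage unit 5: place 58 ft³, 42 ft³ left
storage unit 6: place 55 ft³, 45 ft³ left
storage unit 7: place 52 ft³, 48 ft³ left
storage unit 7: place 47 ft³, 1 ft³ left
storage unit 5: place 42 ft³, 0 ft³ left
storage unit 6: place 29 ft³, 16 ft³ left
storage unit 8: place 27 ft³, 73 ft³ left
storage unit 3: place 12 ft³, 0 ft³ left
Final storage units: [94] [90] [88,12] [88] [58,42] [55,29] [52,47] [27].

8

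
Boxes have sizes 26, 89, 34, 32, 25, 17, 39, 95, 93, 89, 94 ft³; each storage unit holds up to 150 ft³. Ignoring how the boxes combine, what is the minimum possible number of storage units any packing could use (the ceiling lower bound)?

Total size = 26 + 89 + 34 + 32 + 25 + 17 + 39 + 95 + 93 + 89 + 94 = 633 ft³.
⌈633 / 150⌉ = 5.

5 storage units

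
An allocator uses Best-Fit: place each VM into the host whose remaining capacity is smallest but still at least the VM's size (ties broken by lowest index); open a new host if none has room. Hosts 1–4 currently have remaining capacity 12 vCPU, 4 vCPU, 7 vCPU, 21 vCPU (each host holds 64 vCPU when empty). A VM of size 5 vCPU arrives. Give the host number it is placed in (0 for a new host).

Hosts with room: host 1 (12 vCPU), host 3 (7 vCPU), host 4 (21 vCPU).
Tightest fit is host 3 with 7 vCPU free.

3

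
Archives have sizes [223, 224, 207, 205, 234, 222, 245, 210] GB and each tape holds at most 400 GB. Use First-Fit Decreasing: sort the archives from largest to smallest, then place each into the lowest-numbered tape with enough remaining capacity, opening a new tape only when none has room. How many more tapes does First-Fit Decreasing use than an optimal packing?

First-Fit Decreasing: [245] [234] [224] [223] [222] [210] [207] [205] → 8 tapes.
8 archives exceed 200 GB (half the capacity), and no two of those can share a tape, so at least 8 tapes are needed.
So 8 is already optimal.

0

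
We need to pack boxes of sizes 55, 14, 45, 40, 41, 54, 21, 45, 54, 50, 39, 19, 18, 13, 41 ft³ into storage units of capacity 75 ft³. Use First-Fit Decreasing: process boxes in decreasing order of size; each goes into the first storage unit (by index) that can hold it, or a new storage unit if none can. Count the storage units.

10 storage units

Sorted descending: 55, 54, 54, 50, 45, 45, 41, 41, 40, 39, 21, 19, 18, 14, 13.
storage unit 1: place 55 ft³, 20 ft³ left
storage unit 2: place 54 ft³, 21 ft³ left
storage unit 3: place 54 ft³, 21 ft³ left
storage unit 4: place 50 ft³, 25 ft³ left
storage unit 5: place 45 ft³, 30 ft³ left
storage unit 6: place 45 ft³, 30 ft³ left
storage unit 7: place 41 ft³, 34 ft³ left
storage unit 8: place 41 ft³, 34 ft³ left
storage unit 9: place 40 ft³, 35 ft³ left
storage unit 10: place 39 ft³, 36 ft³ left
storage unit 2: place 21 ft³, 0 ft³ left
storage unit 1: place 19 ft³, 1 ft³ left
storage unit 3: place 18 ft³, 3 ft³ left
storage unit 4: place 14 ft³, 11 ft³ left
storage unit 5: place 13 ft³, 17 ft³ left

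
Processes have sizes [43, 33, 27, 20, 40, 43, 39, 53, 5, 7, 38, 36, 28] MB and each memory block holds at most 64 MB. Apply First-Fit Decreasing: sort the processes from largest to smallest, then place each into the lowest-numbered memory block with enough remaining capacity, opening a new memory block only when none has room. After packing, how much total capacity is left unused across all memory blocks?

Sorted descending: 53, 43, 43, 40, 39, 38, 36, 33, 28, 27, 20, 7, 5.
memory block 1: place 53 MB, 11 MB left
memory block 2: place 43 MB, 21 MB left
memory block 3: place 43 MB, 21 MB left
memory block 4: place 40 MB, 24 MB left
memory block 5: place 39 MB, 25 MB left
memory block 6: place 38 MB, 26 MB left
memory block 7: place 36 MB, 28 MB left
memory block 8: place 33 MB, 31 MB left
memory block 7: place 28 MB, 0 MB left
memory block 8: place 27 MB, 4 MB left
memory block 2: place 20 MB, 1 MB left
memory block 1: place 7 MB, 4 MB left
memory block 3: place 5 MB, 16 MB left
8 memory blocks × 64 MB = 512 MB; used 412 MB; unused 100 MB.

100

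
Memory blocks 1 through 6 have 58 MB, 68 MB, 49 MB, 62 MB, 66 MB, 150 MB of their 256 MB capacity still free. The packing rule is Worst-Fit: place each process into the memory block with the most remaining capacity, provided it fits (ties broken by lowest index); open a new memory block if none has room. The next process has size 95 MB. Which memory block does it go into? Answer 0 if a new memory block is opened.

6

Memory blocks with room: memory block 6 (150 MB).
Most room is memory block 6 with 150 MB free.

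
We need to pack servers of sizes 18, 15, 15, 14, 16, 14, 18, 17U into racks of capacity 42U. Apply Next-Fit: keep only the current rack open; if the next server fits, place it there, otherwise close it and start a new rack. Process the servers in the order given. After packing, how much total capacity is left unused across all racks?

Put 18U in rack 1; 24U remain.
Put 15U in rack 1; 9U remain.
Put 15U in rack 2; 27U remain.
Put 14U in rack 2; 13U remain.
Put 16U in rack 3; 26U remain.
Put 14U in rack 3; 12U remain.
Put 18U in rack 4; 24U remain.
Put 17U in rack 4; 7U remain.
4 racks × 42U = 168U; used 127U; unused 41U.

41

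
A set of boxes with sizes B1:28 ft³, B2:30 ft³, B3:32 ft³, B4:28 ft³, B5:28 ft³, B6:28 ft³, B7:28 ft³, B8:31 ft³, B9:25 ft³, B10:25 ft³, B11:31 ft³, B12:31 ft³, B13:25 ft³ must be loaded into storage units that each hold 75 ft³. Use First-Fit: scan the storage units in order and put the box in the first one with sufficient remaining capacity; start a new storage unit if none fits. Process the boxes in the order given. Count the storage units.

B1 (28 ft³) → storage unit 1 (remaining 47 ft³)
B2 (30 ft³) → storage unit 1 (remaining 17 ft³)
B3 (32 ft³) → storage unit 2 (remaining 43 ft³)
B4 (28 ft³) → storage unit 2 (remaining 15 ft³)
B5 (28 ft³) → storage unit 3 (remaining 47 ft³)
B6 (28 ft³) → storage unit 3 (remaining 19 ft³)
B7 (28 ft³) → storage unit 4 (remaining 47 ft³)
B8 (31 ft³) → storage unit 4 (remaining 16 ft³)
B9 (25 ft³) → storage unit 5 (remaining 50 ft³)
B10 (25 ft³) → storage unit 5 (remaining 25 ft³)
B11 (31 ft³) → storage unit 6 (remaining 44 ft³)
B12 (31 ft³) → storage unit 6 (remaining 13 ft³)
B13 (25 ft³) → storage unit 5 (remaining 0 ft³)
Final storage units: [28,30] [32,28] [28,28] [28,31] [25,25,25] [31,31].

6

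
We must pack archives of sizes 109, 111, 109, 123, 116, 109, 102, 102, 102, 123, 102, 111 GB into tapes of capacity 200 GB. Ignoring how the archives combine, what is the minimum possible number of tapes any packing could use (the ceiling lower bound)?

7

Total size = 109 + 111 + 109 + 123 + 116 + 109 + 102 + 102 + 102 + 123 + 102 + 111 = 1319 GB.
⌈1319 / 200⌉ = 7.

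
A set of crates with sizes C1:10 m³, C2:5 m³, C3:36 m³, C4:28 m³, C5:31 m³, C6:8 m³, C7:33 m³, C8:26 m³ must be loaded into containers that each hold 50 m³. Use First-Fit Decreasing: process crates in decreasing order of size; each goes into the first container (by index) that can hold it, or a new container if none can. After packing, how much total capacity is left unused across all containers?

73

Sorted descending: 36, 33, 31, 28, 26, 10, 8, 5.
36 m³ → container 1 (remaining 14 m³)
33 m³ → container 2 (remaining 17 m³)
31 m³ → container 3 (remaining 19 m³)
28 m³ → container 4 (remaining 22 m³)
26 m³ → container 5 (remaining 24 m³)
10 m³ → container 1 (remaining 4 m³)
8 m³ → container 2 (remaining 9 m³)
5 m³ → container 2 (remaining 4 m³)
5 containers × 50 m³ = 250 m³; used 177 m³; unused 73 m³.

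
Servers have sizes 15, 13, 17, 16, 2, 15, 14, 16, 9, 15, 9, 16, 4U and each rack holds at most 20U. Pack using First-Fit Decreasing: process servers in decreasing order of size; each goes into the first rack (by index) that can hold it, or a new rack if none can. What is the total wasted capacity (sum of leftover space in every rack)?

39

Sorted descending: 17, 16, 16, 16, 15, 15, 15, 14, 13, 9, 9, 4, 2.
Put 17U in rack 1; 3U remain.
Put 16U in rack 2; 4U remain.
Put 16U in rack 3; 4U remain.
Put 16U in rack 4; 4U remain.
Put 15U in rack 5; 5U remain.
Put 15U in rack 6; 5U remain.
Put 15U in rack 7; 5U remain.
Put 14U in rack 8; 6U remain.
Put 13U in rack 9; 7U remain.
Put 9U in rack 10; 11U remain.
Put 9U in rack 10; 2U remain.
Put 4U in rack 2; 0U remain.
Put 2U in rack 1; 1U remain.
10 racks × 20U = 200U; used 161U; unused 39U.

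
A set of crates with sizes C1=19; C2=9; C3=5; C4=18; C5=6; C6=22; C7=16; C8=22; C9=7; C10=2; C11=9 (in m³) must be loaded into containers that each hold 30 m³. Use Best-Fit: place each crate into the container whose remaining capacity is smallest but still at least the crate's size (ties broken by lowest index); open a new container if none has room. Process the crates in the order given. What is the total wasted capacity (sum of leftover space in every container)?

15

container 1: place C1 (19 m³), 11 m³ left
container 1: place C2 (9 m³), 2 m³ left
container 2: place C3 (5 m³), 25 m³ left
container 2: place C4 (18 m³), 7 m³ left
container 2: place C5 (6 m³), 1 m³ left
container 3: place C6 (22 m³), 8 m³ left
container 4: place C7 (16 m³), 14 m³ left
container 5: place C8 (22 m³), 8 m³ left
container 3: place C9 (7 m³), 1 m³ left
container 1: place C10 (2 m³), 0 m³ left
container 4: place C11 (9 m³), 5 m³ left
5 containers × 30 m³ = 150 m³; used 135 m³; unused 15 m³.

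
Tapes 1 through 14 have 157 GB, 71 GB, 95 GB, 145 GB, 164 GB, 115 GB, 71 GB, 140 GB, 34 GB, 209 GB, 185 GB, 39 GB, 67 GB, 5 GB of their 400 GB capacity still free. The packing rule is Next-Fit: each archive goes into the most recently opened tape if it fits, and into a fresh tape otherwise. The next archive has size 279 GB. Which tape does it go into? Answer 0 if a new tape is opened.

0

Next-Fit only looks at tape 14, which has 5 GB free.
279 GB does not fit, so a new tape is opened.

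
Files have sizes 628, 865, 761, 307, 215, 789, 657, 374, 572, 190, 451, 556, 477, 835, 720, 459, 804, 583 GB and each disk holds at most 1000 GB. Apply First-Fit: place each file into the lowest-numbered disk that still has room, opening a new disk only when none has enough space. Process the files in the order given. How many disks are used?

13 disks

disk 1: place 628 GB, 372 GB left
disk 2: place 865 GB, 135 GB left
disk 3: place 761 GB, 239 GB left
disk 1: place 307 GB, 65 GB left
disk 3: place 215 GB, 24 GB left
disk 4: place 789 GB, 211 GB left
disk 5: place 657 GB, 343 GB left
disk 6: place 374 GB, 626 GB left
disk 6: place 572 GB, 54 GB left
disk 4: place 190 GB, 21 GB left
disk 7: place 451 GB, 549 GB left
disk 8: place 556 GB, 444 GB left
disk 7: place 477 GB, 72 GB left
disk 9: place 835 GB, 165 GB left
disk 10: place 720 GB, 280 GB left
disk 11: place 459 GB, 541 GB left
disk 12: place 804 GB, 196 GB left
disk 13: place 583 GB, 417 GB left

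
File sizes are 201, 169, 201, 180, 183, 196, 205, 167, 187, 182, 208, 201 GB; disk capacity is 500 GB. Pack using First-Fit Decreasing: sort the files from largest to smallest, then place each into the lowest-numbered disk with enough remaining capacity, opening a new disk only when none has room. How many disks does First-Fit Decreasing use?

Sorted descending: 208, 205, 201, 201, 201, 196, 187, 183, 182, 180, 169, 167.
disk 1: place 208 GB, 292 GB left
disk 1: place 205 GB, 87 GB left
disk 2: place 201 GB, 299 GB left
disk 2: place 201 GB, 98 GB left
disk 3: place 201 GB, 299 GB left
disk 3: place 196 GB, 103 GB left
disk 4: place 187 GB, 313 GB left
disk 4: place 183 GB, 130 GB left
disk 5: place 182 GB, 318 GB left
disk 5: place 180 GB, 138 GB left
disk 6: place 169 GB, 331 GB left
disk 6: place 167 GB, 164 GB left
Final disks: [208,205] [201,201] [201,196] [187,183] [182,180] [169,167].

6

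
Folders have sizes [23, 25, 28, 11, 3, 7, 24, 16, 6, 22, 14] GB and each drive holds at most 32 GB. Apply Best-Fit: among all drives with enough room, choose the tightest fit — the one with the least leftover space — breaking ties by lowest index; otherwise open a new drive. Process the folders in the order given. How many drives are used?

Put 23 GB in drive 1; 9 GB remain.
Put 25 GB in drive 2; 7 GB remain.
Put 28 GB in drive 3; 4 GB remain.
Put 11 GB in drive 4; 21 GB remain.
Put 3 GB in drive 3; 1 GB remain.
Put 7 GB in drive 2; 0 GB remain.
Put 24 GB in drive 5; 8 GB remain.
Put 16 GB in drive 4; 5 GB remain.
Put 6 GB in drive 5; 2 GB remain.
Put 22 GB in drive 6; 10 GB remain.
Put 14 GB in drive 7; 18 GB remain.
Final drives: [23] [25,7] [28,3] [11,16] [24,6] [22] [14].

7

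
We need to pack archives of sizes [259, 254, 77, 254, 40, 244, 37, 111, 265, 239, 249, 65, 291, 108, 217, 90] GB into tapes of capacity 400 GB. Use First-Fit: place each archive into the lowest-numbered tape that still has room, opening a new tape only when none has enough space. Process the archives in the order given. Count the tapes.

9

259 GB → tape 1 (remaining 141 GB)
254 GB → tape 2 (remaining 146 GB)
77 GB → tape 1 (remaining 64 GB)
254 GB → tape 3 (remaining 146 GB)
40 GB → tape 1 (remaining 24 GB)
244 GB → tape 4 (remaining 156 GB)
37 GB → tape 2 (remaining 109 GB)
111 GB → tape 3 (remaining 35 GB)
265 GB → tape 5 (remaining 135 GB)
239 GB → tape 6 (remaining 161 GB)
249 GB → tape 7 (remaining 151 GB)
65 GB → tape 2 (remaining 44 GB)
291 GB → tape 8 (remaining 109 GB)
108 GB → tape 4 (remaining 48 GB)
217 GB → tape 9 (remaining 183 GB)
90 GB → tape 5 (remaining 45 GB)
Final tapes: [259,77,40] [254,37,65] [254,111] [244,108] [265,90] [239] [249] [291] [217].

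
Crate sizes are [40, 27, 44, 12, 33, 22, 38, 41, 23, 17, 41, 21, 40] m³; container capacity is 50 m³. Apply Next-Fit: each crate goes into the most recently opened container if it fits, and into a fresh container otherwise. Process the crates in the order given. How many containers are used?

container 1: place 40 m³, 10 m³ left
container 2: place 27 m³, 23 m³ left
container 3: place 44 m³, 6 m³ left
container 4: place 12 m³, 38 m³ left
container 4: place 33 m³, 5 m³ left
container 5: place 22 m³, 28 m³ left
container 6: place 38 m³, 12 m³ left
container 7: place 41 m³, 9 m³ left
container 8: place 23 m³, 27 m³ left
container 8: place 17 m³, 10 m³ left
container 9: place 41 m³, 9 m³ left
container 10: place 21 m³, 29 m³ left
container 11: place 40 m³, 10 m³ left

11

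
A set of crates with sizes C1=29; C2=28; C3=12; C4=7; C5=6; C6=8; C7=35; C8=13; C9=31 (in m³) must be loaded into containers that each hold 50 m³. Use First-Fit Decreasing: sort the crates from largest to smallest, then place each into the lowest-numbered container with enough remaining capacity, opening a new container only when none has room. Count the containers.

4

Sorted descending: 35, 31, 29, 28, 13, 12, 8, 7, 6.
container 1: place 35 m³, 15 m³ left
container 2: place 31 m³, 19 m³ left
container 3: place 29 m³, 21 m³ left
container 4: place 28 m³, 22 m³ left
container 1: place 13 m³, 2 m³ left
container 2: place 12 m³, 7 m³ left
container 3: place 8 m³, 13 m³ left
container 2: place 7 m³, 0 m³ left
container 3: place 6 m³, 7 m³ left
Final containers: [35,13] [31,12,7] [29,8,6] [28].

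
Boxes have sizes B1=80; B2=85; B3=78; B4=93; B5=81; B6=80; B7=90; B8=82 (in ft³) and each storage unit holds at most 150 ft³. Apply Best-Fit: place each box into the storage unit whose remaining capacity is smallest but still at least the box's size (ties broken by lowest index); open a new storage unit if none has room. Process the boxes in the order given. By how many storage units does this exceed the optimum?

0

Best-Fit: [80] [85] [78] [93] [81] [80] [90] [82] → 8 storage units.
8 boxes exceed 75 ft³ (half the capacity), and no two of those can share a storage unit, so at least 8 storage units are needed.
So 8 is already optimal.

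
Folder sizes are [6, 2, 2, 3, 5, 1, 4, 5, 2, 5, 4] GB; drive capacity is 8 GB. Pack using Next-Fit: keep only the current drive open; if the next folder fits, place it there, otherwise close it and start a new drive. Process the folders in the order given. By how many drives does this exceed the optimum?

2

Next-Fit: [6,2] [2,3] [5,1] [4] [5,2] [5] [4] → 7 drives.
Total size 39 GB; any packing needs at least ⌈39/8⌉ = 5 drives.
An optimal packing achieves that bound: [6,2] [5,3] [5,2,1] [5,2] [4,4] → 5 drives.
Excess: 7 − 5 = 2.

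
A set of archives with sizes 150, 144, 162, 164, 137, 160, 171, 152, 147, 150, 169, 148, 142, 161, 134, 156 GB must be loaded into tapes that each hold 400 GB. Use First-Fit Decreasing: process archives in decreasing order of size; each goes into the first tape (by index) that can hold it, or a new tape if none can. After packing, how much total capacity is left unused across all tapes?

753

Sorted descending: 171, 169, 164, 162, 161, 160, 156, 152, 150, 150, 148, 147, 144, 142, 137, 134.
Put 171 GB in tape 1; 229 GB remain.
Put 169 GB in tape 1; 60 GB remain.
Put 164 GB in tape 2; 236 GB remain.
Put 162 GB in tape 2; 74 GB remain.
Put 161 GB in tape 3; 239 GB remain.
Put 160 GB in tape 3; 79 GB remain.
Put 156 GB in tape 4; 244 GB remain.
Put 152 GB in tape 4; 92 GB remain.
Put 150 GB in tape 5; 250 GB remain.
Put 150 GB in tape 5; 100 GB remain.
Put 148 GB in tape 6; 252 GB remain.
Put 147 GB in tape 6; 105 GB remain.
Put 144 GB in tape 7; 256 GB remain.
Put 142 GB in tape 7; 114 GB remain.
Put 137 GB in tape 8; 263 GB remain.
Put 134 GB in tape 8; 129 GB remain.
8 tapes × 400 GB = 3200 GB; used 2447 GB; unused 753 GB.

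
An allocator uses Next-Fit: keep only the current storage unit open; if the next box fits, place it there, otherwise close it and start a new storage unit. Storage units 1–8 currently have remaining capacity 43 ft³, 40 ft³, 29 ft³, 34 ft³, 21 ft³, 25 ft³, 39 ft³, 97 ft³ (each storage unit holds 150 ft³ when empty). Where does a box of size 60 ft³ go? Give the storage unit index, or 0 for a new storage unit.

8

Next-Fit only looks at storage unit 8, which has 97 ft³ free.
60 ft³ fits there.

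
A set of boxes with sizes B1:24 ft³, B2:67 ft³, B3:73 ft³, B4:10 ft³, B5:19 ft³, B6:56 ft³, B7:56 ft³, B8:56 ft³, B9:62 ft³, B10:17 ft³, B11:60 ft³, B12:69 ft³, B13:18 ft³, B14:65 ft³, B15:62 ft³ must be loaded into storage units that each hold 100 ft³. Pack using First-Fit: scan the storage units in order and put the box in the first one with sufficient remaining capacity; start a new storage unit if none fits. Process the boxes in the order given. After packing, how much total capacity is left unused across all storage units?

286

Put B1 (24 ft³) in storage unit 1; 76 ft³ remain.
Put B2 (67 ft³) in storage unit 1; 9 ft³ remain.
Put B3 (73 ft³) in storage unit 2; 27 ft³ remain.
Put B4 (10 ft³) in storage unit 2; 17 ft³ remain.
Put B5 (19 ft³) in storage unit 3; 81 ft³ remain.
Put B6 (56 ft³) in storage unit 3; 25 ft³ remain.
Put B7 (56 ft³) in storage unit 4; 44 ft³ remain.
Put B8 (56 ft³) in storage unit 5; 44 ft³ remain.
Put B9 (62 ft³) in storage unit 6; 38 ft³ remain.
Put B10 (17 ft³) in storage unit 2; 0 ft³ remain.
Put B11 (60 ft³) in storage unit 7; 40 ft³ remain.
Put B12 (69 ft³) in storage unit 8; 31 ft³ remain.
Put B13 (18 ft³) in storage unit 3; 7 ft³ remain.
Put B14 (65 ft³) in storage unit 9; 35 ft³ remain.
Put B15 (62 ft³) in storage unit 10; 38 ft³ remain.
10 storage units × 100 ft³ = 1000 ft³; used 714 ft³; unused 286 ft³.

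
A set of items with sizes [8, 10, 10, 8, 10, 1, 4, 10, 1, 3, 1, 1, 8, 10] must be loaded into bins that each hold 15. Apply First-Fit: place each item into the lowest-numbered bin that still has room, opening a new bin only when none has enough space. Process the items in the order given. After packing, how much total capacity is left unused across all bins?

8 → bin 1 (remaining 7)
10 → bin 2 (remaining 5)
10 → bin 3 (remaining 5)
8 → bin 4 (remaining 7)
10 → bin 5 (remaining 5)
1 → bin 1 (remaining 6)
4 → bin 1 (remaining 2)
10 → bin 6 (remaining 5)
1 → bin 1 (remaining 1)
3 → bin 2 (remaining 2)
1 → bin 1 (remaining 0)
1 → bin 2 (remaining 1)
8 → bin 7 (remaining 7)
10 → bin 8 (remaining 5)
8 bins × 15 = 120; used 85; unused 35.

35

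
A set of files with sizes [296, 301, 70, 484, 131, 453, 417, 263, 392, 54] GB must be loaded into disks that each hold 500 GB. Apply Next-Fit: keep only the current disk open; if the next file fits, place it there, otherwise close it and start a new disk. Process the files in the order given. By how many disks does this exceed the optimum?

1

Next-Fit: [296] [301,70] [484] [131] [453] [417] [263] [392,54] → 8 disks.
7 files exceed 250 GB (half the capacity), and no two of those can share a disk, so at least 7 disks are needed.
An optimal packing achieves that bound: [484] [453] [417,70] [392,54] [301,131] [296] [263] → 7 disks.
Excess: 8 − 7 = 1.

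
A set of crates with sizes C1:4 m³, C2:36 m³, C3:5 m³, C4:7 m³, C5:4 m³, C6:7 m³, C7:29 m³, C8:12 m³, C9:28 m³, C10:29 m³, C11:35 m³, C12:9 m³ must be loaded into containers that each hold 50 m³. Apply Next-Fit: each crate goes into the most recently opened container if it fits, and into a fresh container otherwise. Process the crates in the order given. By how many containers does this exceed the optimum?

Next-Fit: [4,36,5] [7,4,7,29] [12,28] [29] [35,9] → 5 containers.
Total size 205 m³; any packing needs at least ⌈205/50⌉ = 5 containers.
So 5 is already optimal.

0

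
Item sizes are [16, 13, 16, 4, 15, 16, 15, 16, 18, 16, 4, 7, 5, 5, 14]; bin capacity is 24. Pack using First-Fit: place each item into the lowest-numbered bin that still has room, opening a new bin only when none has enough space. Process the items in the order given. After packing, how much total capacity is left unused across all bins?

16 → bin 1 (remaining 8)
13 → bin 2 (remaining 11)
16 → bin 3 (remaining 8)
4 → bin 1 (remaining 4)
15 → bin 4 (remaining 9)
16 → bin 5 (remaining 8)
15 → bin 6 (remaining 9)
16 → bin 7 (remaining 8)
18 → bin 8 (remaining 6)
16 → bin 9 (remaining 8)
4 → bin 1 (remaining 0)
7 → bin 2 (remaining 4)
5 → bin 3 (remaining 3)
5 → bin 4 (remaining 4)
14 → bin 10 (remaining 10)
10 bins × 24 = 240; used 180; unused 60.

60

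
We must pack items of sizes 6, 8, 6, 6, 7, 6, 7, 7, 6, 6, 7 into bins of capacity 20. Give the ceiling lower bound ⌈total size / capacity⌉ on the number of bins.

Total size = 6 + 8 + 6 + 6 + 7 + 6 + 7 + 7 + 6 + 6 + 7 = 72.
⌈72 / 20⌉ = 4.

4 bins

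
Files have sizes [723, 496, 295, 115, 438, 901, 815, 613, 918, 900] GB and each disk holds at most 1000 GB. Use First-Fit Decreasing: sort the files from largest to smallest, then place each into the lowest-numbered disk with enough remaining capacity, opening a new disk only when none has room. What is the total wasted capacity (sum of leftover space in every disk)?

786

Sorted descending: 918, 901, 900, 815, 723, 613, 496, 438, 295, 115.
918 GB → disk 1 (remaining 82 GB)
901 GB → disk 2 (remaining 99 GB)
900 GB → disk 3 (remaining 100 GB)
815 GB → disk 4 (remaining 185 GB)
723 GB → disk 5 (remaining 277 GB)
613 GB → disk 6 (remaining 387 GB)
496 GB → disk 7 (remaining 504 GB)
438 GB → disk 7 (remaining 66 GB)
295 GB → disk 6 (remaining 92 GB)
115 GB → disk 4 (remaining 70 GB)
7 disks × 1000 GB = 7000 GB; used 6214 GB; unused 786 GB.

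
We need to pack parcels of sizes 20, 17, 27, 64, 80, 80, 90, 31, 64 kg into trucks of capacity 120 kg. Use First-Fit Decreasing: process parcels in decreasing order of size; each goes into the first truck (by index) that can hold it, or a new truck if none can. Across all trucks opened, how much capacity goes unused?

127

Sorted descending: 90, 80, 80, 64, 64, 31, 27, 20, 17.
Put 90 kg in truck 1; 30 kg remain.
Put 80 kg in truck 2; 40 kg remain.
Put 80 kg in truck 3; 40 kg remain.
Put 64 kg in truck 4; 56 kg remain.
Put 64 kg in truck 5; 56 kg remain.
Put 31 kg in truck 2; 9 kg remain.
Put 27 kg in truck 1; 3 kg remain.
Put 20 kg in truck 3; 20 kg remain.
Put 17 kg in truck 3; 3 kg remain.
5 trucks × 120 kg = 600 kg; used 473 kg; unused 127 kg.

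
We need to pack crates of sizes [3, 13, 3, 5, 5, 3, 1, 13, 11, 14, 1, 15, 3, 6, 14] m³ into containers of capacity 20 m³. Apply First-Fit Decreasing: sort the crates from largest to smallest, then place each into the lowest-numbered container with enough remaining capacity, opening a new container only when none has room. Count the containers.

Sorted descending: 15, 14, 14, 13, 13, 11, 6, 5, 5, 3, 3, 3, 3, 1, 1.
container 1: place 15 m³, 5 m³ left
container 2: place 14 m³, 6 m³ left
container 3: place 14 m³, 6 m³ left
container 4: place 13 m³, 7 m³ left
container 5: place 13 m³, 7 m³ left
container 6: place 11 m³, 9 m³ left
container 2: place 6 m³, 0 m³ left
container 1: place 5 m³, 0 m³ left
container 3: place 5 m³, 1 m³ left
container 4: place 3 m³, 4 m³ left
container 4: place 3 m³, 1 m³ left
container 5: place 3 m³, 4 m³ left
container 5: place 3 m³, 1 m³ left
container 3: place 1 m³, 0 m³ left
container 4: place 1 m³, 0 m³ left
Final containers: [15,5] [14,6] [14,5,1] [13,3,3,1] [13,3,3] [11].

6 containers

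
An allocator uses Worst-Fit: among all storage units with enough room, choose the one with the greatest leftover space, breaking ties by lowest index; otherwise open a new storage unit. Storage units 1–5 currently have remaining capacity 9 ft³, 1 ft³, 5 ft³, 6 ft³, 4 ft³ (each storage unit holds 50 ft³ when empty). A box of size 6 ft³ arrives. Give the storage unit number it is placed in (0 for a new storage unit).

Storage units with room: storage unit 1 (9 ft³), storage unit 4 (6 ft³).
Most room is storage unit 1 with 9 ft³ free.

1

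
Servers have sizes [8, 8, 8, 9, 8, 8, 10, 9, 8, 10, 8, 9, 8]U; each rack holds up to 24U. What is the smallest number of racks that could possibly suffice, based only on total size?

5 racks

Total size = 8 + 8 + 8 + 9 + 8 + 8 + 10 + 9 + 8 + 10 + 8 + 9 + 8 = 111U.
⌈111 / 24⌉ = 5.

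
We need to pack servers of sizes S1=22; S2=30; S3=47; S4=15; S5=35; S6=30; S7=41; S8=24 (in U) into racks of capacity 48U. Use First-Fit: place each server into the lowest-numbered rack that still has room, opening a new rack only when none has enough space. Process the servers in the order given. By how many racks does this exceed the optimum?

1

First-Fit: [22,15] [30] [47] [35] [30] [41] [24] → 7 racks.
Total size 244U; any packing needs at least ⌈244/48⌉ = 6 racks.
An optimal packing achieves that bound: [47] [41] [35] [30,15] [30] [24,22] → 6 racks.
Excess: 7 − 6 = 1.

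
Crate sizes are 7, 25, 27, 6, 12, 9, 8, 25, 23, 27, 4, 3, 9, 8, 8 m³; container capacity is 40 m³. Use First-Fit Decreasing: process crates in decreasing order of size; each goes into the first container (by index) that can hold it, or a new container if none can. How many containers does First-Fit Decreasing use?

Sorted descending: 27, 27, 25, 25, 23, 12, 9, 9, 8, 8, 8, 7, 6, 4, 3.
container 1: place 27 m³, 13 m³ left
container 2: place 27 m³, 13 m³ left
container 3: place 25 m³, 15 m³ left
container 4: place 25 m³, 15 m³ left
container 5: place 23 m³, 17 m³ left
container 1: place 12 m³, 1 m³ left
container 2: place 9 m³, 4 m³ left
container 3: place 9 m³, 6 m³ left
container 4: place 8 m³, 7 m³ left
container 5: place 8 m³, 9 m³ left
container 5: place 8 m³, 1 m³ left
container 4: place 7 m³, 0 m³ left
container 3: place 6 m³, 0 m³ left
container 2: place 4 m³, 0 m³ left
container 6: place 3 m³, 37 m³ left
Final containers: [27,12] [27,9,4] [25,9,6] [25,8,7] [23,8,8] [3].

6 containers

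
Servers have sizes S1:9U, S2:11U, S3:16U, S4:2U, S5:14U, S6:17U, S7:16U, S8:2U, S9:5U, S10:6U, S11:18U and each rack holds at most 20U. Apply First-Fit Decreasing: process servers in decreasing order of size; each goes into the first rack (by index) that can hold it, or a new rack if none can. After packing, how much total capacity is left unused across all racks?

24

Sorted descending: 18, 17, 16, 16, 14, 11, 9, 6, 5, 2, 2.
Put 18U in rack 1; 2U remain.
Put 17U in rack 2; 3U remain.
Put 16U in rack 3; 4U remain.
Put 16U in rack 4; 4U remain.
Put 14U in rack 5; 6U remain.
Put 11U in rack 6; 9U remain.
Put 9U in rack 6; 0U remain.
Put 6U in rack 5; 0U remain.
Put 5U in rack 7; 15U remain.
Put 2U in rack 1; 0U remain.
Put 2U in rack 2; 1U remain.
7 racks × 20U = 140U; used 116U; unused 24U.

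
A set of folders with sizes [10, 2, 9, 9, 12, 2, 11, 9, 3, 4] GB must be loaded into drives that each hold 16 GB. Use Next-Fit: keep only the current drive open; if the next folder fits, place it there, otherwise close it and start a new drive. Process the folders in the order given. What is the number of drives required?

6

Put 10 GB in drive 1; 6 GB remain.
Put 2 GB in drive 1; 4 GB remain.
Put 9 GB in drive 2; 7 GB remain.
Put 9 GB in drive 3; 7 GB remain.
Put 12 GB in drive 4; 4 GB remain.
Put 2 GB in drive 4; 2 GB remain.
Put 11 GB in drive 5; 5 GB remain.
Put 9 GB in drive 6; 7 GB remain.
Put 3 GB in drive 6; 4 GB remain.
Put 4 GB in drive 6; 0 GB remain.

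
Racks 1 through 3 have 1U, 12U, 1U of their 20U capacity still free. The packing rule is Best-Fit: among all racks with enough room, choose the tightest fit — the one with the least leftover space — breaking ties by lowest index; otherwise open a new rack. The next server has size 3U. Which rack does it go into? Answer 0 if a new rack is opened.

2

Racks with room: rack 2 (12U).
Tightest fit is rack 2 with 12U free.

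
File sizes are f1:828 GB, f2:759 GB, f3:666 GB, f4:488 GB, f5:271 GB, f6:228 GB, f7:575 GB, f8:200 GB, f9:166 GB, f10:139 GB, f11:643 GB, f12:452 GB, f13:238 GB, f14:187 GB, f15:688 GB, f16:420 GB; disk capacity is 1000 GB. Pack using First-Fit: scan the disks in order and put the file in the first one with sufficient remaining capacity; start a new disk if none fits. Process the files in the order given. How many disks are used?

disk 1: place f1 (828 GB), 172 GB left
disk 2: place f2 (759 GB), 241 GB left
disk 3: place f3 (666 GB), 334 GB left
disk 4: place f4 (488 GB), 512 GB left
disk 3: place f5 (271 GB), 63 GB left
disk 2: place f6 (228 GB), 13 GB left
disk 5: place f7 (575 GB), 425 GB left
disk 4: place f8 (200 GB), 312 GB left
disk 1: place f9 (166 GB), 6 GB left
disk 4: place f10 (139 GB), 173 GB left
disk 6: place f11 (643 GB), 357 GB left
disk 7: place f12 (452 GB), 548 GB left
disk 5: place f13 (238 GB), 187 GB left
disk 5: place f14 (187 GB), 0 GB left
disk 8: place f15 (688 GB), 312 GB left
disk 7: place f16 (420 GB), 128 GB left

8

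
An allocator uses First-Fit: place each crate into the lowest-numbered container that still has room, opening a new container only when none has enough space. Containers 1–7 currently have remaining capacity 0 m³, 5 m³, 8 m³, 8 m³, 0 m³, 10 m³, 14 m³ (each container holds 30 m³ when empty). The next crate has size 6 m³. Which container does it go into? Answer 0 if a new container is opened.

3

Containers with room: container 3 (8 m³), container 4 (8 m³), container 6 (10 m³), container 7 (14 m³).
The first with room is container 3.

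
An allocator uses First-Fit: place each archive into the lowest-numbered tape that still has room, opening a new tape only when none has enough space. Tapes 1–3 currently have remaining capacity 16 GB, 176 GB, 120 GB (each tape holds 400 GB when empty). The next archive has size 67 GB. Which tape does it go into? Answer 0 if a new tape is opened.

2

Tapes with room: tape 2 (176 GB), tape 3 (120 GB).
The first with room is tape 2.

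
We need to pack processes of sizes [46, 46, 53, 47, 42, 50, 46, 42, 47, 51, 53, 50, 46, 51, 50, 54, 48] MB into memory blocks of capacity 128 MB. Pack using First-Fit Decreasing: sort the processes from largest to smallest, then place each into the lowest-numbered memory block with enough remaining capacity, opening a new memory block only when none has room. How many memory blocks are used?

Sorted descending: 54, 53, 53, 51, 51, 50, 50, 50, 48, 47, 47, 46, 46, 46, 46, 42, 42.
memory block 1: place 54 MB, 74 MB left
memory block 1: place 53 MB, 21 MB left
memory block 2: place 53 MB, 75 MB left
memory block 2: place 51 MB, 24 MB left
memory block 3: place 51 MB, 77 MB left
memory block 3: place 50 MB, 27 MB left
memory block 4: place 50 MB, 78 MB left
memory block 4: place 50 MB, 28 MB left
memory block 5: place 48 MB, 80 MB left
memory block 5: place 47 MB, 33 MB left
memory block 6: place 47 MB, 81 MB left
memory block 6: place 46 MB, 35 MB left
memory block 7: place 46 MB, 82 MB left
memory block 7: place 46 MB, 36 MB left
memory block 8: place 46 MB, 82 MB left
memory block 8: place 42 MB, 40 MB left
memory block 9: place 42 MB, 86 MB left

9 memory blocks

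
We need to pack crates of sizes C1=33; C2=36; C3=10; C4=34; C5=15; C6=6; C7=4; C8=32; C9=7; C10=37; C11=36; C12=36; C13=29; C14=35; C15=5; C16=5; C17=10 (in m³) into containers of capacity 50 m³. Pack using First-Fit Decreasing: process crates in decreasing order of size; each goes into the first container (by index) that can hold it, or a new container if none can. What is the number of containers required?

9 containers

Sorted descending: 37, 36, 36, 36, 35, 34, 33, 32, 29, 15, 10, 10, 7, 6, 5, 5, 4.
37 m³ → container 1 (remaining 13 m³)
36 m³ → container 2 (remaining 14 m³)
36 m³ → container 3 (remaining 14 m³)
36 m³ → container 4 (remaining 14 m³)
35 m³ → container 5 (remaining 15 m³)
34 m³ → container 6 (remaining 16 m³)
33 m³ → container 7 (remaining 17 m³)
32 m³ → container 8 (remaining 18 m³)
29 m³ → container 9 (remaining 21 m³)
15 m³ → container 5 (remaining 0 m³)
10 m³ → container 1 (remaining 3 m³)
10 m³ → container 2 (remaining 4 m³)
7 m³ → container 3 (remaining 7 m³)
6 m³ → container 3 (remaining 1 m³)
5 m³ → container 4 (remaining 9 m³)
5 m³ → container 4 (remaining 4 m³)
4 m³ → container 2 (remaining 0 m³)
Final containers: [37,10] [36,10,4] [36,7,6] [36,5,5] [35,15] [34] [33] [32] [29].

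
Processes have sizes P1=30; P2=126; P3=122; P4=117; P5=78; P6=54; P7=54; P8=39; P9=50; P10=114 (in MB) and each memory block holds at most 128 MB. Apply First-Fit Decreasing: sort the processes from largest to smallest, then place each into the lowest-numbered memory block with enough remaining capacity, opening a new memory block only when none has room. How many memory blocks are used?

Sorted descending: 126, 122, 117, 114, 78, 54, 54, 50, 39, 30.
Put 126 MB in memory block 1; 2 MB remain.
Put 122 MB in memory block 2; 6 MB remain.
Put 117 MB in memory block 3; 11 MB remain.
Put 114 MB in memory block 4; 14 MB remain.
Put 78 MB in memory block 5; 50 MB remain.
Put 54 MB in memory block 6; 74 MB remain.
Put 54 MB in memory block 6; 20 MB remain.
Put 50 MB in memory block 5; 0 MB remain.
Put 39 MB in memory block 7; 89 MB remain.
Put 30 MB in memory block 7; 59 MB remain.
Final memory blocks: [126] [122] [117] [114] [78,50] [54,54] [39,30].

7 memory blocks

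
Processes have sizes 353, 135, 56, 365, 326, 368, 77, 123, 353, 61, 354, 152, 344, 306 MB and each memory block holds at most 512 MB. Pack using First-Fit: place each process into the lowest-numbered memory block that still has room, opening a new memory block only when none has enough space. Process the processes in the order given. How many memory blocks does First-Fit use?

memory block 1: place 353 MB, 159 MB left
memory block 1: place 135 MB, 24 MB left
memory block 2: place 56 MB, 456 MB left
memory block 2: place 365 MB, 91 MB left
memory block 3: place 326 MB, 186 MB left
memory block 4: place 368 MB, 144 MB left
memory block 2: place 77 MB, 14 MB left
memory block 3: place 123 MB, 63 MB left
memory block 5: place 353 MB, 159 MB left
memory block 3: place 61 MB, 2 MB left
memory block 6: place 354 MB, 158 MB left
memory block 5: place 152 MB, 7 MB left
memory block 7: place 344 MB, 168 MB left
memory block 8: place 306 MB, 206 MB left

8 memory blocks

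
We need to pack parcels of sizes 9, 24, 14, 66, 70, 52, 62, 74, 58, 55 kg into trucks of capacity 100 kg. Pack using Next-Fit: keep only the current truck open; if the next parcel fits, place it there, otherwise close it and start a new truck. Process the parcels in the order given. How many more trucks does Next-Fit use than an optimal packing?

Next-Fit: [9,24,14] [66] [70] [52] [62] [74] [58] [55] → 8 trucks.
7 parcels exceed 50 kg (half the capacity), and no two of those can share a truck, so at least 7 trucks are needed.
An optimal packing achieves that bound: [74,24] [70,14,9] [66] [62] [58] [55] [52] → 7 trucks.
Excess: 8 − 7 = 1.

1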